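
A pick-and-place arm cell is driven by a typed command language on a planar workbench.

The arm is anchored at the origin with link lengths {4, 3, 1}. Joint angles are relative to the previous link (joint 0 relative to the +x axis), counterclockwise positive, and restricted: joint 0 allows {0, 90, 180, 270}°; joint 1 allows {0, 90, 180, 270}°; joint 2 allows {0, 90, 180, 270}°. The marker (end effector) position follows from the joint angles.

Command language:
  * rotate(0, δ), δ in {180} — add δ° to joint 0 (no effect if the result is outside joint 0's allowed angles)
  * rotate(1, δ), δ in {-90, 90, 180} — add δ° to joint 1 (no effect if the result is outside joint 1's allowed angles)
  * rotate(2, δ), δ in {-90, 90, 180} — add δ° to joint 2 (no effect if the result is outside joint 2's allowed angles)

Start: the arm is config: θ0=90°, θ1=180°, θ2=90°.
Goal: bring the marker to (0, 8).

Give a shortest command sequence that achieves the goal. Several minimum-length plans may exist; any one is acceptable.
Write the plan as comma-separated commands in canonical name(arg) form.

rotate(1, 180), rotate(2, -90)

from: config: θ0=90°, θ1=180°, θ2=90°
[1] after rotate(1, 180): config: θ0=90°, θ1=0°, θ2=90°
[2] after rotate(2, -90): config: θ0=90°, θ1=0°, θ2=0°
minimal: 2 command(s), checked below 2.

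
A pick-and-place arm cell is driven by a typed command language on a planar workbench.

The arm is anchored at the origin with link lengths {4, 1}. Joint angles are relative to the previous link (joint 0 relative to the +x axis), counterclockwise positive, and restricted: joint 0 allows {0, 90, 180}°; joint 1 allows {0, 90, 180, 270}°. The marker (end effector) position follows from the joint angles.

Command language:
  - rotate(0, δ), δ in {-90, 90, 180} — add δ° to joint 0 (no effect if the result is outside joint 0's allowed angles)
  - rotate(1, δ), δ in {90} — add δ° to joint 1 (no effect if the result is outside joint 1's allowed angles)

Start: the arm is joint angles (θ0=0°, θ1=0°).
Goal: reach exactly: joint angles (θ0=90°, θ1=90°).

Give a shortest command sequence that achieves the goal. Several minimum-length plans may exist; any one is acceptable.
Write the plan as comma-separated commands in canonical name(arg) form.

rotate(1, 90), rotate(0, 90)

t0: joint angles (θ0=0°, θ1=0°)
t=1 rotate(1, 90) ⇒ joint angles (θ0=0°, θ1=90°)
t=2 rotate(0, 90) ⇒ joint angles (θ0=90°, θ1=90°)
minimal: 2 command(s), checked below 2.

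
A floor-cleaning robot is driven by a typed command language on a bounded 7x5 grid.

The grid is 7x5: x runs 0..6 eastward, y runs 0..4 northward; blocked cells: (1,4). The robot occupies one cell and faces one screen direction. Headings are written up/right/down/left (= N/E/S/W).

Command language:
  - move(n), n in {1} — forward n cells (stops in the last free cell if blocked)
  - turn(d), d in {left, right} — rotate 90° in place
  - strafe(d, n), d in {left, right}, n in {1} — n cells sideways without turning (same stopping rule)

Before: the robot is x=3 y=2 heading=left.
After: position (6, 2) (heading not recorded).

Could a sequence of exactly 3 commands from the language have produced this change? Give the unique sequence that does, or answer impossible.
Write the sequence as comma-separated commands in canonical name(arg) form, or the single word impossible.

impossible

no 3-step route produces this change.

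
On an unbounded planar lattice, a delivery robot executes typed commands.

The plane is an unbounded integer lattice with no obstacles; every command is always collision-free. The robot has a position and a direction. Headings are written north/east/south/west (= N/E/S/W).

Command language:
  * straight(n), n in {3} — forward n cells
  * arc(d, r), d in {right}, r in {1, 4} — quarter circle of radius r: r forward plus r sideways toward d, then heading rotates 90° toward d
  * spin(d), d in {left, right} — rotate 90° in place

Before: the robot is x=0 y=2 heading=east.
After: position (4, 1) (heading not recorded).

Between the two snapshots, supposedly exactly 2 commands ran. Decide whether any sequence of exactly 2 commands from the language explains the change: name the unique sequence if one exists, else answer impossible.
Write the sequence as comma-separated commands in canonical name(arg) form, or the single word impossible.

straight(3), arc(right, 1)

key: order matters: swapping straight(3) and arc(right, 1) lands elsewhere
begin: x=0 y=2 heading=east
1. straight(3) → x=3 y=2 heading=east
2. arc(right, 1) → x=4 y=1 heading=south
uniquely the one of 25 2-step routes that fits.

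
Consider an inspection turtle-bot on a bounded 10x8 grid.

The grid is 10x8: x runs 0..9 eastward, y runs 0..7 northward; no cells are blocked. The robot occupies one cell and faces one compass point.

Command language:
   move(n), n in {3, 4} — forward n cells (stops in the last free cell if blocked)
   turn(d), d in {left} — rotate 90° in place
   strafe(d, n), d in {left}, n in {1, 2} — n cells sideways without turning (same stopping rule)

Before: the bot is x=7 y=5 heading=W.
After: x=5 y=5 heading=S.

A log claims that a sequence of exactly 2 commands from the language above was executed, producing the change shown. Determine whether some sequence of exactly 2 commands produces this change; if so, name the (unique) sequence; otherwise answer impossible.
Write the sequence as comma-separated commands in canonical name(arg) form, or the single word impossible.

impossible

every 2-command combo misses the target.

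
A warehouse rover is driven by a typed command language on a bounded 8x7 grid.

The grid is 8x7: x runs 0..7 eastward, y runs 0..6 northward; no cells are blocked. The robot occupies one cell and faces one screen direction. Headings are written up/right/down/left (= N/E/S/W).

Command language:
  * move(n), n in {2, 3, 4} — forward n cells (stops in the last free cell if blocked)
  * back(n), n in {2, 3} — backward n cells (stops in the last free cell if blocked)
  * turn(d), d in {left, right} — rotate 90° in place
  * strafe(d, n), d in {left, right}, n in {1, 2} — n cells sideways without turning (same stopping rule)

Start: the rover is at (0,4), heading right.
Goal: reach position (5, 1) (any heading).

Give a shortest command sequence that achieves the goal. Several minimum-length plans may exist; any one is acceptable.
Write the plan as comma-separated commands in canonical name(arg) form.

begin: at (0,4), heading right
1. move(2) → at (2,4), heading right
2. move(3) → at (5,4), heading right
3. turn(left) → at (5,4), heading up
4. back(3) → at (5,1), heading up
minimal: 4 command(s), checked below 4.

move(2), move(3), turn(left), back(3)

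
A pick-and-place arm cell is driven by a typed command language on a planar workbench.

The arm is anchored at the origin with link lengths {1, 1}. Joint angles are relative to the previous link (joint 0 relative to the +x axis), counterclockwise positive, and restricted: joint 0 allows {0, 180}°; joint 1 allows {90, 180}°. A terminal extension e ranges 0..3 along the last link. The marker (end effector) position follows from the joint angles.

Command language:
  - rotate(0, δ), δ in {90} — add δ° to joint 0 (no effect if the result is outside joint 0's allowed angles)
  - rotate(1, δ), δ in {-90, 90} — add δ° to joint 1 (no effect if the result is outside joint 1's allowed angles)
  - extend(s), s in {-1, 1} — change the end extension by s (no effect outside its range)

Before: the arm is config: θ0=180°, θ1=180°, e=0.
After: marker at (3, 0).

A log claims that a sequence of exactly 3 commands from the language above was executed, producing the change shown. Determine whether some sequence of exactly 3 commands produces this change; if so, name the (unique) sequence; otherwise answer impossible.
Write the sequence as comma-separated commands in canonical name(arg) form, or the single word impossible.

extend(1), extend(1), extend(1)

t0: config: θ0=180°, θ1=180°, e=0
1. extend(1) → config: θ0=180°, θ1=180°, e=1
2. extend(1) → config: θ0=180°, θ1=180°, e=2
3. extend(1) → config: θ0=180°, θ1=180°, e=3
all 125 alternatives checked — unique.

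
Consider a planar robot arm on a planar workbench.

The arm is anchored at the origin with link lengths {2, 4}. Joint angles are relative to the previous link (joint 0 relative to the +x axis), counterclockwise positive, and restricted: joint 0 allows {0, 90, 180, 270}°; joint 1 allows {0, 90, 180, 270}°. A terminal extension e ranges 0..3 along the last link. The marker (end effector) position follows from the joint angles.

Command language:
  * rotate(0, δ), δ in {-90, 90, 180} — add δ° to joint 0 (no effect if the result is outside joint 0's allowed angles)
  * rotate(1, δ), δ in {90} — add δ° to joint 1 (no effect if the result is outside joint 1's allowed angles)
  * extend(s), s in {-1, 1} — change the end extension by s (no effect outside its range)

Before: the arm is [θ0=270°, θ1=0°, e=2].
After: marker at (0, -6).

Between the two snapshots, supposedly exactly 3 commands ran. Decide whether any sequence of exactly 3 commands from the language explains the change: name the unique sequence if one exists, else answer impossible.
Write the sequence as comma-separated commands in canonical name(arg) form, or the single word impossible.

extend(-1), extend(-1), extend(-1)

start: [θ0=270°, θ1=0°, e=2]
step 1 (extend(-1)): [θ0=270°, θ1=0°, e=1]
step 2 (extend(-1)): [θ0=270°, θ1=0°, e=0]
step 3 (extend(-1)): [θ0=270°, θ1=0°, e=0]
all 216 alternatives checked — unique.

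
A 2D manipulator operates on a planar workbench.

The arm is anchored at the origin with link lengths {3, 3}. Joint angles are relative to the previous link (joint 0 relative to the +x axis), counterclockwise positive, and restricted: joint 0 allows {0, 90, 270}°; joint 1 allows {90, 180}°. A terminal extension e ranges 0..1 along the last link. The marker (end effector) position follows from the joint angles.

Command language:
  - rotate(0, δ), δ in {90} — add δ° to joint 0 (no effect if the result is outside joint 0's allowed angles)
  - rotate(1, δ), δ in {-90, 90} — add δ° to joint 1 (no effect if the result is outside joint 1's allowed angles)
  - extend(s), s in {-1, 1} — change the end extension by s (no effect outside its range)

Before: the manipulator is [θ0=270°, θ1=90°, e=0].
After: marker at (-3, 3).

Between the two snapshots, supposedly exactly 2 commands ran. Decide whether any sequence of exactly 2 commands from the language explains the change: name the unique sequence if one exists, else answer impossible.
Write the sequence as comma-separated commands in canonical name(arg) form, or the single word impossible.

rotate(0, 90), rotate(0, 90)

begin: [θ0=270°, θ1=90°, e=0]
step 1 (rotate(0, 90)): [θ0=0°, θ1=90°, e=0]
step 2 (rotate(0, 90)): [θ0=90°, θ1=90°, e=0]
no other 2-command option fits: unique.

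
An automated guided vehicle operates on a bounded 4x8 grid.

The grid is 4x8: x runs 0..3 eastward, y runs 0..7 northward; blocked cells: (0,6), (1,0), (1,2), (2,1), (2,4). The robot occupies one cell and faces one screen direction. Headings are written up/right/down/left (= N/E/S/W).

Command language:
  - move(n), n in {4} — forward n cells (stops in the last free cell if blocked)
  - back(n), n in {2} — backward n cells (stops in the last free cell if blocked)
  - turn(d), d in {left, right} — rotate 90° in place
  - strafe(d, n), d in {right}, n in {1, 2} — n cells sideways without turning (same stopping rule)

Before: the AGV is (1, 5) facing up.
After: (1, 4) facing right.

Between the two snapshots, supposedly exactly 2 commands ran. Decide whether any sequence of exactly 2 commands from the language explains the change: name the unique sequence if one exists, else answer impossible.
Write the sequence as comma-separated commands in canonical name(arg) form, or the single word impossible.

key: position moved to (1,4) AND the heading swung to E — translation plus rotation needed
begin: (1, 5) facing up
[1] after turn(right): (1, 5) facing right
[2] after strafe(right, 1): (1, 4) facing right
no rival 2-sequence matches.

turn(right), strafe(right, 1)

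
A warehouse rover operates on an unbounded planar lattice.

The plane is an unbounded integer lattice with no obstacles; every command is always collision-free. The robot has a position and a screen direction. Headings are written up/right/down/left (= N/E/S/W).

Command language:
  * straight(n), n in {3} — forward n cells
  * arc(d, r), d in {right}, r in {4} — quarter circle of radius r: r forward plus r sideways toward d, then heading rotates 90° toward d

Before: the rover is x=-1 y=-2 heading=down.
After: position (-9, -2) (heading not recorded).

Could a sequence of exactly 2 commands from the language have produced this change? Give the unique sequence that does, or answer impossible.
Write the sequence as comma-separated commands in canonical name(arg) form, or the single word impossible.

from: x=-1 y=-2 heading=down
[1] after arc(right, 4): x=-5 y=-6 heading=left
[2] after arc(right, 4): x=-9 y=-2 heading=up
uniquely the one of 4 2-step routes that fits.

arc(right, 4), arc(right, 4)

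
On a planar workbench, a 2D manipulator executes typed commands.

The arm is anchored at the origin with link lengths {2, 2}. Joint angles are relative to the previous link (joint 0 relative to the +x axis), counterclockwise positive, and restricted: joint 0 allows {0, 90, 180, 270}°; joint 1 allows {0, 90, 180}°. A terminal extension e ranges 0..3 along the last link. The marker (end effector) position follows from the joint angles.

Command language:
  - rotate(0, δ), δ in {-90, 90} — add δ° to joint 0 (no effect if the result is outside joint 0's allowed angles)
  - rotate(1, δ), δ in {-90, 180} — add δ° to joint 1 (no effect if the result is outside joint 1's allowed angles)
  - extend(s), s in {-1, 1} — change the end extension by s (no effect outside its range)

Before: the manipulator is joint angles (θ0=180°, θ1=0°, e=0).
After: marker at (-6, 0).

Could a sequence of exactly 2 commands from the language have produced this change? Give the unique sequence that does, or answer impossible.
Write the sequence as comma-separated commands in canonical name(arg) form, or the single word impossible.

begin: joint angles (θ0=180°, θ1=0°, e=0)
1. extend(1) → joint angles (θ0=180°, θ1=0°, e=1)
2. extend(1) → joint angles (θ0=180°, θ1=0°, e=2)
all 36 alternatives checked — unique.

extend(1), extend(1)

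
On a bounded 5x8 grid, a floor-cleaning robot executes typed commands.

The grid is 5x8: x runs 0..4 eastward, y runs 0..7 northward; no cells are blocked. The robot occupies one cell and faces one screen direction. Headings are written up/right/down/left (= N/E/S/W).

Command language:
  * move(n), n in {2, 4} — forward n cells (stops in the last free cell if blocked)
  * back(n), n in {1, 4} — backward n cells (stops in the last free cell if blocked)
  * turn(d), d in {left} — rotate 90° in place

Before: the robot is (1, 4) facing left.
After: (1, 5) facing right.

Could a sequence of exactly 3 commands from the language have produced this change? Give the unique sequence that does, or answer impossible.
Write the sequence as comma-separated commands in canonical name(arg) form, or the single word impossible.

key: cell and facing (now E) both changed — the 3 commands mix motion and turning
begin: (1, 4) facing left
t=1 turn(left) ⇒ (1, 4) facing down
t=2 back(1) ⇒ (1, 5) facing down
t=3 turn(left) ⇒ (1, 5) facing right
all 125 alternatives checked — unique.

turn(left), back(1), turn(left)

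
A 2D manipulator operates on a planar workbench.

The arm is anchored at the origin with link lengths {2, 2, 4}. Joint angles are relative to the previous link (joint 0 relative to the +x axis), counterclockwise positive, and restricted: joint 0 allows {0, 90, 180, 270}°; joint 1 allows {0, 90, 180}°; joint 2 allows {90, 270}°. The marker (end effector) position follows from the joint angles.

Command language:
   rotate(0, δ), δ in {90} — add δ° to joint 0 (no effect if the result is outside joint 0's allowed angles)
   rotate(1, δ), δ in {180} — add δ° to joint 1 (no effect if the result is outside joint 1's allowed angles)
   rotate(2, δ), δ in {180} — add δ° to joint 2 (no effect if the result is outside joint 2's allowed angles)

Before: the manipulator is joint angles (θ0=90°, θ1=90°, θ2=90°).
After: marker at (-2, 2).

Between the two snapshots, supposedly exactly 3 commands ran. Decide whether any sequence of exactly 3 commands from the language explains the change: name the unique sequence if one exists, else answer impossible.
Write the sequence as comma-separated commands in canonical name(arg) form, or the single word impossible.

from: joint angles (θ0=90°, θ1=90°, θ2=90°)
1. rotate(0, 90) → joint angles (θ0=180°, θ1=90°, θ2=90°)
2. rotate(0, 90) → joint angles (θ0=270°, θ1=90°, θ2=90°)
3. rotate(0, 90) → joint angles (θ0=0°, θ1=90°, θ2=90°)
all 27 alternatives checked — unique.

rotate(0, 90), rotate(0, 90), rotate(0, 90)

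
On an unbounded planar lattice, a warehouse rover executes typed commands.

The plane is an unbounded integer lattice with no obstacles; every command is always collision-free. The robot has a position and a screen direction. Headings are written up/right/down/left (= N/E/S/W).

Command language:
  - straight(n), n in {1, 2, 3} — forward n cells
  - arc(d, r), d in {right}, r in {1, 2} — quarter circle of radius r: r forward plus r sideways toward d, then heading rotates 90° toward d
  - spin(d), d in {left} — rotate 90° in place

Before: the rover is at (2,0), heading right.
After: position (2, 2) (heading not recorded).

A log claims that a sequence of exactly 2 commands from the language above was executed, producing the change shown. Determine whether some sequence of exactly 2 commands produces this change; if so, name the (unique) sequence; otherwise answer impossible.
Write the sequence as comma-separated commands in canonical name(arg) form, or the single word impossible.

key: order matters: swapping spin(left) and straight(2) lands elsewhere
from: at (2,0), heading right
t=1 spin(left) ⇒ at (2,0), heading up
t=2 straight(2) ⇒ at (2,2), heading up
no other 2-command option fits: unique.

spin(left), straight(2)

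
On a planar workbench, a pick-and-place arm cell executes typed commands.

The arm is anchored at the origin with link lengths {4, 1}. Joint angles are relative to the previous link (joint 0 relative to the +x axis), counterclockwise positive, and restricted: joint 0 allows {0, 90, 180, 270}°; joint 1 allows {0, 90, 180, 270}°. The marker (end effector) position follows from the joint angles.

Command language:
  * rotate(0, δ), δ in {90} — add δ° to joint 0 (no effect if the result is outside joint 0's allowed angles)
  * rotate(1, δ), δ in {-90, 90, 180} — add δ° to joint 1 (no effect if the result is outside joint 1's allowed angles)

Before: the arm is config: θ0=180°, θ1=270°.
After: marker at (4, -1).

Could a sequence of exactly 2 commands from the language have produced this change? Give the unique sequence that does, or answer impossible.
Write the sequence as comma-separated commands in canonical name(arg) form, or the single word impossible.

begin: config: θ0=180°, θ1=270°
step 1 (rotate(0, 90)): config: θ0=270°, θ1=270°
step 2 (rotate(0, 90)): config: θ0=0°, θ1=270°
no other 2-command option fits: unique.

rotate(0, 90), rotate(0, 90)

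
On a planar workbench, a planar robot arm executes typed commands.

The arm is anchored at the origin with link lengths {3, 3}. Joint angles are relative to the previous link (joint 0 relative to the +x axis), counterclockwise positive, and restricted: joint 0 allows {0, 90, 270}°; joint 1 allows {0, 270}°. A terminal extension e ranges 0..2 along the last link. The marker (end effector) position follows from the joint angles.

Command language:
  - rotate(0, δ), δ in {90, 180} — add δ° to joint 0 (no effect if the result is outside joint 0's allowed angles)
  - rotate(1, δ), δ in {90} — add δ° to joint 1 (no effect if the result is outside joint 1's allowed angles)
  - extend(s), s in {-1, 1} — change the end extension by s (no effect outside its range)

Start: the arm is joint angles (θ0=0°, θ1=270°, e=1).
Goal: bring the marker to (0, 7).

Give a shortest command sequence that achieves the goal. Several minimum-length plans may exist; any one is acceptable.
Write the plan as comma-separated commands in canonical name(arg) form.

rotate(0, 90), rotate(1, 90)

start: joint angles (θ0=0°, θ1=270°, e=1)
step 1 (rotate(0, 90)): joint angles (θ0=90°, θ1=270°, e=1)
step 2 (rotate(1, 90)): joint angles (θ0=90°, θ1=0°, e=1)
minimal: 2 command(s), checked below 2.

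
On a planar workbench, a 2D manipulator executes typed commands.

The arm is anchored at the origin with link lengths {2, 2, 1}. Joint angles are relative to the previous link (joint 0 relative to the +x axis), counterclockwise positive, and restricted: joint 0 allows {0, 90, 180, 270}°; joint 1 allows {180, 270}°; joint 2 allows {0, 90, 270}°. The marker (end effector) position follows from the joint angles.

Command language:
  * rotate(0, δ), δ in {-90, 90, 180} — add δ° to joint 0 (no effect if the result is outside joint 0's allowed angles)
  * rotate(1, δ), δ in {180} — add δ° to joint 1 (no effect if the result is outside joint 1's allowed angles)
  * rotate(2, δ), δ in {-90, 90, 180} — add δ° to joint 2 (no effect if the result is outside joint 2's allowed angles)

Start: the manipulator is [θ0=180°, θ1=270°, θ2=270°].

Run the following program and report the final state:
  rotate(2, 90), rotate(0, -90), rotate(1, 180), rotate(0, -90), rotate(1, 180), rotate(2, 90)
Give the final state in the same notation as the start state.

start: [θ0=180°, θ1=270°, θ2=270°]
t=1 rotate(2, 90) ⇒ [θ0=180°, θ1=270°, θ2=0°]
t=2 rotate(0, -90) ⇒ [θ0=90°, θ1=270°, θ2=0°]
t=3 rotate(1, 180) ⇒ [θ0=90°, θ1=270°, θ2=0°]
t=4 rotate(0, -90) ⇒ [θ0=0°, θ1=270°, θ2=0°]
t=5 rotate(1, 180) ⇒ [θ0=0°, θ1=270°, θ2=0°]
t=6 rotate(2, 90) ⇒ [θ0=0°, θ1=270°, θ2=90°]

[θ0=0°, θ1=270°, θ2=90°]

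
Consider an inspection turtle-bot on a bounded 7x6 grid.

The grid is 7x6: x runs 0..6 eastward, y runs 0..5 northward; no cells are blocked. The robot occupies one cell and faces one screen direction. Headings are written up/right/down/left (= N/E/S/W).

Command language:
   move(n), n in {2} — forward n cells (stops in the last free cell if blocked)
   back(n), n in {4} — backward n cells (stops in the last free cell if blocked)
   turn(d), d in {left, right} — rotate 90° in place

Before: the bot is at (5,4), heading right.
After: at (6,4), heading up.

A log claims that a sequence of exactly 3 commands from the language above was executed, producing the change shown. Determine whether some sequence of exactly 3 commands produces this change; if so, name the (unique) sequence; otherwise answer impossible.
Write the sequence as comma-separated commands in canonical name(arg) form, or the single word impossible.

move(2), move(2), turn(left)

key: position moved to (6,4) AND the heading swung to N — translation plus rotation needed
from: at (5,4), heading right
[1] after move(2): at (6,4), heading right
[2] after move(2): at (6,4), heading right
[3] after turn(left): at (6,4), heading up
uniquely the one of 64 3-step routes that fits.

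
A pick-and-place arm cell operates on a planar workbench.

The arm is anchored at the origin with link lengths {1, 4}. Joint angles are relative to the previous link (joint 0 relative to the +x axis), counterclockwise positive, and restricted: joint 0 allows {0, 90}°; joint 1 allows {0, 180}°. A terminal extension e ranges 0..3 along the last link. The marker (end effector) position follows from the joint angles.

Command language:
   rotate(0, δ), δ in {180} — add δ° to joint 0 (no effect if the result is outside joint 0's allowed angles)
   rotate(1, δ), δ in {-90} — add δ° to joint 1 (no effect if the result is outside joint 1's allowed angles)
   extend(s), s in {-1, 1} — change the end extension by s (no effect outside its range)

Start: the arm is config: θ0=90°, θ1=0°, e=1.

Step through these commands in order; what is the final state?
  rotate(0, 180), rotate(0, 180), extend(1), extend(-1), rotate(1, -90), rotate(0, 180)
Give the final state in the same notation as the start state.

config: θ0=90°, θ1=0°, e=1

begin: config: θ0=90°, θ1=0°, e=1
[1] after rotate(0, 180): config: θ0=90°, θ1=0°, e=1
[2] after rotate(0, 180): config: θ0=90°, θ1=0°, e=1
[3] after extend(1): config: θ0=90°, θ1=0°, e=2
[4] after extend(-1): config: θ0=90°, θ1=0°, e=1
[5] after rotate(1, -90): config: θ0=90°, θ1=0°, e=1
[6] after rotate(0, 180): config: θ0=90°, θ1=0°, e=1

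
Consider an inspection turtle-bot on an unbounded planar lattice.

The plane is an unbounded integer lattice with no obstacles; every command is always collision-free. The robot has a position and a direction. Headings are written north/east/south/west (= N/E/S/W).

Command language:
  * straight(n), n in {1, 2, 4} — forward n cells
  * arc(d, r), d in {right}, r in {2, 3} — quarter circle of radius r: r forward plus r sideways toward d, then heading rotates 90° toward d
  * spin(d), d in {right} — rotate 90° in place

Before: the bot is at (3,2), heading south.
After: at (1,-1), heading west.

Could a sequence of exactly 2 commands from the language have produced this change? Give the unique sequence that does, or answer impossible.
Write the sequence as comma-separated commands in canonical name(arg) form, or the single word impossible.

straight(1), arc(right, 2)

key: cell and facing (now W) both changed — the 2 commands mix motion and turning
from: at (3,2), heading south
1. straight(1) → at (3,1), heading south
2. arc(right, 2) → at (1,-1), heading west
all 36 alternatives checked — unique.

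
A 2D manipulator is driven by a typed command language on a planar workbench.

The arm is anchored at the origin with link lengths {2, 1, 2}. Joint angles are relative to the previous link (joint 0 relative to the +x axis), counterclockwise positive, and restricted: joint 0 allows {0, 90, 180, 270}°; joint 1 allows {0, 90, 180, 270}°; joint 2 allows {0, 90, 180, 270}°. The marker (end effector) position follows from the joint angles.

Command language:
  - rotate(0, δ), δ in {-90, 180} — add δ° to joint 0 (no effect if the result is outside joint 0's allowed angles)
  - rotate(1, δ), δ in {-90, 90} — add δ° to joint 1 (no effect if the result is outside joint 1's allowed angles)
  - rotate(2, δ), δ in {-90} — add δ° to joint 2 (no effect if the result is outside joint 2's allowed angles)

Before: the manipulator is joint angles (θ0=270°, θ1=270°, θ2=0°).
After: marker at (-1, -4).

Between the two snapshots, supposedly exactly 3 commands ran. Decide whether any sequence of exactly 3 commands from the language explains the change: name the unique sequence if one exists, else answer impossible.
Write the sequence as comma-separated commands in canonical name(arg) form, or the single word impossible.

from: joint angles (θ0=270°, θ1=270°, θ2=0°)
step 1 (rotate(2, -90)): joint angles (θ0=270°, θ1=270°, θ2=270°)
step 2 (rotate(2, -90)): joint angles (θ0=270°, θ1=270°, θ2=180°)
step 3 (rotate(2, -90)): joint angles (θ0=270°, θ1=270°, θ2=90°)
all 125 alternatives checked — unique.

rotate(2, -90), rotate(2, -90), rotate(2, -90)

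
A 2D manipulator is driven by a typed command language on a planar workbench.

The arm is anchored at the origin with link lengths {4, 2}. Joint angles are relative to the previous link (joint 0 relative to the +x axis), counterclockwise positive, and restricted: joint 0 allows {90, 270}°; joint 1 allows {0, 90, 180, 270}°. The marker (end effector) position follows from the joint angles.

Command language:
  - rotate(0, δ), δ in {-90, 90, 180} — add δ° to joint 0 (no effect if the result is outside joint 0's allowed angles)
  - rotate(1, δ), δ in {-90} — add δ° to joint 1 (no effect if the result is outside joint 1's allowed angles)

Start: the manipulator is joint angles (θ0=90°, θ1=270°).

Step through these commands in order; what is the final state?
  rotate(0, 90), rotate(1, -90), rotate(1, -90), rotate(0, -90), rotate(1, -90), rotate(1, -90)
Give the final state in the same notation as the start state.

joint angles (θ0=90°, θ1=270°)

t0: joint angles (θ0=90°, θ1=270°)
[1] after rotate(0, 90): joint angles (θ0=90°, θ1=270°)
[2] after rotate(1, -90): joint angles (θ0=90°, θ1=180°)
[3] after rotate(1, -90): joint angles (θ0=90°, θ1=90°)
[4] after rotate(0, -90): joint angles (θ0=90°, θ1=90°)
[5] after rotate(1, -90): joint angles (θ0=90°, θ1=0°)
[6] after rotate(1, -90): joint angles (θ0=90°, θ1=270°)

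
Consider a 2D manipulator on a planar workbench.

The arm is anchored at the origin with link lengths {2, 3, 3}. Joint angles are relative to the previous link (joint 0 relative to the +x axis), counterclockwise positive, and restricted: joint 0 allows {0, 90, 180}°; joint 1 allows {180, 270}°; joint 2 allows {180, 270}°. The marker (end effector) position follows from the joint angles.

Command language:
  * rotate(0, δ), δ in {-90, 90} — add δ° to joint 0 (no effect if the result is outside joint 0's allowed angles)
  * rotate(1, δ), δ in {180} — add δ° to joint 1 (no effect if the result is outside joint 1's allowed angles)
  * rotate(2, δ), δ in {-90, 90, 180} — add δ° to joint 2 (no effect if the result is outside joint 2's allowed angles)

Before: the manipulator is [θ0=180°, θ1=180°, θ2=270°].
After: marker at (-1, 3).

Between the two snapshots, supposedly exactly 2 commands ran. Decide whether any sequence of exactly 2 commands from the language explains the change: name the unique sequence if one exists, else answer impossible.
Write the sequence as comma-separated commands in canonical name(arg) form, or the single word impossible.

rotate(0, -90), rotate(0, -90)

begin: [θ0=180°, θ1=180°, θ2=270°]
step 1 (rotate(0, -90)): [θ0=90°, θ1=180°, θ2=270°]
step 2 (rotate(0, -90)): [θ0=0°, θ1=180°, θ2=270°]
all 36 alternatives checked — unique.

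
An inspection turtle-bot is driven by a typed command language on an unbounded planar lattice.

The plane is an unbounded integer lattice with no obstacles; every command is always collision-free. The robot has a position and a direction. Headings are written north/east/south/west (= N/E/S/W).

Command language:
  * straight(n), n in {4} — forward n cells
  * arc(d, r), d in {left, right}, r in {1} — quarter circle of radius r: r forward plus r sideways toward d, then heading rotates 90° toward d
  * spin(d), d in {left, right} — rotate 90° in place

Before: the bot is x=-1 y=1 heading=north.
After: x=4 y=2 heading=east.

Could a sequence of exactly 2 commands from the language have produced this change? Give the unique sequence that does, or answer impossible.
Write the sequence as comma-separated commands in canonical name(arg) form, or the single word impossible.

arc(right, 1), straight(4)

key: cell and facing (now E) both changed — the 2 commands mix motion and turning
initial: x=-1 y=1 heading=north
1. arc(right, 1) → x=0 y=2 heading=east
2. straight(4) → x=4 y=2 heading=east
no other 2-command option fits: unique.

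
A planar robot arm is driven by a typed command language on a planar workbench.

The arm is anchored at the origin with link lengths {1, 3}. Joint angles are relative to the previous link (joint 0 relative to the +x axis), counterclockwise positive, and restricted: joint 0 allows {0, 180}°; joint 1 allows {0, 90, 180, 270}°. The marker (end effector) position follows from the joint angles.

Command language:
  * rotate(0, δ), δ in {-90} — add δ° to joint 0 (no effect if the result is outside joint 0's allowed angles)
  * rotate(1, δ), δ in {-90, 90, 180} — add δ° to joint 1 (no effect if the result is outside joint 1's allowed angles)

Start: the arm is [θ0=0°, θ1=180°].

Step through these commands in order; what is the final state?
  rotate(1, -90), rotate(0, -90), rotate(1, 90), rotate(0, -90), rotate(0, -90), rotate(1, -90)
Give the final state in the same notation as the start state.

initial: [θ0=0°, θ1=180°]
[1] after rotate(1, -90): [θ0=0°, θ1=90°]
[2] after rotate(0, -90): [θ0=0°, θ1=90°]
[3] after rotate(1, 90): [θ0=0°, θ1=180°]
[4] after rotate(0, -90): [θ0=0°, θ1=180°]
[5] after rotate(0, -90): [θ0=0°, θ1=180°]
[6] after rotate(1, -90): [θ0=0°, θ1=90°]

[θ0=0°, θ1=90°]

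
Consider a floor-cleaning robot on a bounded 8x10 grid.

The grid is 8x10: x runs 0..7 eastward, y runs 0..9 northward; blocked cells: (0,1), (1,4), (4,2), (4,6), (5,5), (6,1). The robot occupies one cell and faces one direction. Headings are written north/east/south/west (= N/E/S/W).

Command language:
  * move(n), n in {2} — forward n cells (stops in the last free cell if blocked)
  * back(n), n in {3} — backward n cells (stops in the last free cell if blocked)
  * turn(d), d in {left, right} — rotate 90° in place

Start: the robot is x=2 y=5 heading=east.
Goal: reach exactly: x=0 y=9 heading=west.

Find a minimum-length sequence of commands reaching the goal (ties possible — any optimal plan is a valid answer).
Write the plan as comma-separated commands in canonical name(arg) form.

start: x=2 y=5 heading=east
1. back(3) → x=0 y=5 heading=east
2. turn(right) → x=0 y=5 heading=south
3. back(3) → x=0 y=8 heading=south
4. back(3) → x=0 y=9 heading=south
5. turn(right) → x=0 y=9 heading=west
shorter routes all fall short; 5 is best.

back(3), turn(right), back(3), back(3), turn(right)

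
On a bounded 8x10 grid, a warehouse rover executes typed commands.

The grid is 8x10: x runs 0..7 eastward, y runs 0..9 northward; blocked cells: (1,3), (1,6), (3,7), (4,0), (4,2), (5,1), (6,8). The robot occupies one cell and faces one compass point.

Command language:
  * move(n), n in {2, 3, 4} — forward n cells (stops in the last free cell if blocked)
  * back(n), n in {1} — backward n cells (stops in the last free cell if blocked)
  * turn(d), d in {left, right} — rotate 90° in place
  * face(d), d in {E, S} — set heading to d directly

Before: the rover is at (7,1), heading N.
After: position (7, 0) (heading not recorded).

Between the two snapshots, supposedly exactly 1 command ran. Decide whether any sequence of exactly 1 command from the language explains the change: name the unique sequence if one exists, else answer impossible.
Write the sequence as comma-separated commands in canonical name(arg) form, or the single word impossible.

t0: at (7,1), heading N
1. back(1) → at (7,0), heading N
uniquely the one of 8 1-step routes that fits.

back(1)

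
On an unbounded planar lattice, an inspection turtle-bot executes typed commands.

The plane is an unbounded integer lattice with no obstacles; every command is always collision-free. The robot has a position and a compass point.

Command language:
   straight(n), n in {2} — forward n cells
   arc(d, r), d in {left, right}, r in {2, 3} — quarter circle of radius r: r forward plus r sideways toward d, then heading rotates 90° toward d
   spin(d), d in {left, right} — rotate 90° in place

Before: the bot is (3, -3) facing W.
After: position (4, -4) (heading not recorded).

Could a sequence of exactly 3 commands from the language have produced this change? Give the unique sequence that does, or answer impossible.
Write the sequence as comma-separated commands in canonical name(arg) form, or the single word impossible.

key: order matters: swapping arc(right, 2) and arc(right, 3) lands elsewhere
initial: (3, -3) facing W
[1] after arc(right, 2): (1, -1) facing N
[2] after spin(right): (1, -1) facing E
[3] after arc(right, 3): (4, -4) facing S
uniquely the one of 343 3-step routes that fits.

arc(right, 2), spin(right), arc(right, 3)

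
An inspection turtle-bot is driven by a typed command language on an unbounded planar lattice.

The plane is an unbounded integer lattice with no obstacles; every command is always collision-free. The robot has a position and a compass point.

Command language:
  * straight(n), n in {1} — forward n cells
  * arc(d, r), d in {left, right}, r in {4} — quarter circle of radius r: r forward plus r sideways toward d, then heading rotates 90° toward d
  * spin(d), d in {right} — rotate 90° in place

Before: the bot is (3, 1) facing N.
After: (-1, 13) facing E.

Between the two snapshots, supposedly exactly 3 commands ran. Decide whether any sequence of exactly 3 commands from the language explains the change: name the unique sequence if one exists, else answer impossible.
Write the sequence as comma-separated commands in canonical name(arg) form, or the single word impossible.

key: cell and facing (now E) both changed — the 3 commands mix motion and turning
t0: (3, 1) facing N
[1] after arc(left, 4): (-1, 5) facing W
[2] after arc(right, 4): (-5, 9) facing N
[3] after arc(right, 4): (-1, 13) facing E
no rival 3-sequence matches.

arc(left, 4), arc(right, 4), arc(right, 4)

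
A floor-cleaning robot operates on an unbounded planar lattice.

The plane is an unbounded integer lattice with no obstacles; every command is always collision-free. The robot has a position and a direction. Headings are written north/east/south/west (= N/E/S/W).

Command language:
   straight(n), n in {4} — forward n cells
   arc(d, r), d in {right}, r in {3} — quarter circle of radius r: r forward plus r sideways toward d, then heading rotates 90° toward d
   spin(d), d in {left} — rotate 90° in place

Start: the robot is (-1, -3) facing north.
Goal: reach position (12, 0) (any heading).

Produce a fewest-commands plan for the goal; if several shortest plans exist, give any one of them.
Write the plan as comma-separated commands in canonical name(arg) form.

begin: (-1, -3) facing north
1. arc(right, 3) → (2, 0) facing east
2. spin(left) → (2, 0) facing north
3. arc(right, 3) → (5, 3) facing east
4. straight(4) → (9, 3) facing east
5. arc(right, 3) → (12, 0) facing south
minimal: 5 command(s), checked below 5.

arc(right, 3), spin(left), arc(right, 3), straight(4), arc(right, 3)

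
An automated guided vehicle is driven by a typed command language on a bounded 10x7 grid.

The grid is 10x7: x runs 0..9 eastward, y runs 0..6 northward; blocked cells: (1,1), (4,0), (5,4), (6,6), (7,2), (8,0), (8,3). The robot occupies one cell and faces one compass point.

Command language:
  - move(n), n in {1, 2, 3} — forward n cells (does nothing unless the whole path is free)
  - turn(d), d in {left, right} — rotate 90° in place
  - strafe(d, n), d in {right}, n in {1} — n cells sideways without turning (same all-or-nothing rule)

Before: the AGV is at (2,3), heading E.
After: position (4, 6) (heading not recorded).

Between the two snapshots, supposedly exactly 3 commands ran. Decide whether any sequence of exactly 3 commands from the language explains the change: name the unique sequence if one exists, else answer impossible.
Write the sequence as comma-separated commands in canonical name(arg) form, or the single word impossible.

key: running move(3) before move(2) would end elsewhere — order is forced
start: at (2,3), heading E
1. move(2) → at (4,3), heading E
2. turn(left) → at (4,3), heading N
3. move(3) → at (4,6), heading N
no rival 3-sequence matches.

move(2), turn(left), move(3)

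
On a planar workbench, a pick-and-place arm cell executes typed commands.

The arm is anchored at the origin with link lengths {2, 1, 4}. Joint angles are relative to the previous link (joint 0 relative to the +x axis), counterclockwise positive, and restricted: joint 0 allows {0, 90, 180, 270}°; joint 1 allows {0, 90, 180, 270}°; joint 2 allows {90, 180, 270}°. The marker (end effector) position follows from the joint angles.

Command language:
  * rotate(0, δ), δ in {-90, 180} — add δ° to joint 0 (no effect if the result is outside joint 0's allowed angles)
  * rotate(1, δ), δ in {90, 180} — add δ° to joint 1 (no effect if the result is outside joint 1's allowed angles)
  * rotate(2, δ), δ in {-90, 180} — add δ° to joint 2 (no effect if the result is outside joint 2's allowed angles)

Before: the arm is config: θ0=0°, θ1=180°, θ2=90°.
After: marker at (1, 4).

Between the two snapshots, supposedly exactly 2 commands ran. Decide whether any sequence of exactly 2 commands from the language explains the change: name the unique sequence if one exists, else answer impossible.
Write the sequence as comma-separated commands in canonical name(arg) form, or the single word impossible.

key: order matters: swapping rotate(2, -90) and rotate(2, 180) lands elsewhere
initial: config: θ0=0°, θ1=180°, θ2=90°
1. rotate(2, -90) → config: θ0=0°, θ1=180°, θ2=90°
2. rotate(2, 180) → config: θ0=0°, θ1=180°, θ2=270°
no rival 2-sequence matches.

rotate(2, -90), rotate(2, 180)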